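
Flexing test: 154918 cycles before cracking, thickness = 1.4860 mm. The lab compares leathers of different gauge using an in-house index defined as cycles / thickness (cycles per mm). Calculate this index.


Formula: Index = cycles / thickness
Substituting: Index = 154918 / 1.4860
Result: 104251.6824 cycles/mm


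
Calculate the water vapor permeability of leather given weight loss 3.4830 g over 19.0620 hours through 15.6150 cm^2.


Formula: WVP = loss / (area * time)
Substituting: WVP = 3.4830 / (15.6150 * 19.0620)
Result: 0.0117015 g/(cm^2*hr)


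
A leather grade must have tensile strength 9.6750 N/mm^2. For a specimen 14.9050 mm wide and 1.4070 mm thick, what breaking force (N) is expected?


Formula: F = TS * w * t
Substituting: F = 9.6750 * 14.9050 * 1.4070
Result: 202.8977 N


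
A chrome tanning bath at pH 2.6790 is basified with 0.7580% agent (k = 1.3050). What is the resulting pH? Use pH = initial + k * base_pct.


Formula: pH_final = pH_initial + k * base_pct
Substituting: pH_final = 2.6790 + 1.3050 * 0.7580
Result: 3.6682


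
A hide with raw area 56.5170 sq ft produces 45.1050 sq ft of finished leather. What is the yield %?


Formula: Yield = finished / raw * 100
Substituting: Yield = 45.1050 / 56.5170 * 100
Result: 79.8078 %


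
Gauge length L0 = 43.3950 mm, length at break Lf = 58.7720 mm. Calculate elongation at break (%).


Formula: Elongation = (Lf - L0) / L0 * 100
Substituting: Elongation = (58.7720 - 43.3950) / 43.3950 * 100
Result: 35.4350 %


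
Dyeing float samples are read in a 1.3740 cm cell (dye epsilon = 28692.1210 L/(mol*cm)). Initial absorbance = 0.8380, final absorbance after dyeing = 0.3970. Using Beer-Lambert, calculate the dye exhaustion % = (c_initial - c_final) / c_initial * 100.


c_initial = A_i / (epsilon * l) = 0.8380 / (28692.1210 * 1.3740) = 2.1257e-05 mol/L
c_final = A_f / (epsilon * l) = 0.3970 / (28692.1210 * 1.3740) = 1.0070e-05 mol/L
Exhaustion = (c_initial - c_final) / c_initial * 100 = (2.1257e-05 - 1.0070e-05) / 2.1257e-05 * 100 = 52.6253 %


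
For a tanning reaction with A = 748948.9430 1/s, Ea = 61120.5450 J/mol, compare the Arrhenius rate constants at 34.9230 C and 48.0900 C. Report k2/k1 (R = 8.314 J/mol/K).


T1 = 34.9230 + 273.15 = 308.0730 K; T2 = 48.0900 + 273.15 = 321.2400 K
k1 = A * exp(-Ea/(R*T1)) = 748948.9430 * exp(-61120.5450/(8.314*308.0730)) = 3.2428e-05 1/s
k2 = A * exp(-Ea/(R*T2)) = 748948.9430 * exp(-61120.5450/(8.314*321.2400)) = 8.6238e-05 1/s
k2/k1 = 8.6238e-05 / 3.2428e-05 = 2.6594


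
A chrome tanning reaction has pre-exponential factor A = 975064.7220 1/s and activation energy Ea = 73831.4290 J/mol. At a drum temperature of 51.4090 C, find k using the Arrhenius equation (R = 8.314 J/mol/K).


T_K = T_C + 273.15 = 51.4090 + 273.15 = 324.5590 K
exponent = -Ea / (R * T_K) = -73831.4290 / (8.314 * 324.5590) = -27.3614
k = A * exp(exponent) = 975064.7220 * exp(-27.3614) = 1.2769e-06 1/s


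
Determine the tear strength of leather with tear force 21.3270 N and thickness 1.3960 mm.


Formula: Tear strength = force / thickness
Substituting: Tear strength = 21.3270 / 1.3960
Result: 15.2772 N/mm


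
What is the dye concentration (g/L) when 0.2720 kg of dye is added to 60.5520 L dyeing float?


Formula: Conc = dye_mass(kg) / volume(L) * 1000
Substituting: Conc = 0.2720 / 60.5520 * 1000
Result: 4.4920 g/L


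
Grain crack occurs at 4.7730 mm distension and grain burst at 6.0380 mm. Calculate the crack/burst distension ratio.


Formula: Ratio = crack / burst
Substituting: Ratio = 4.7730 / 6.0380
Result: 0.7905


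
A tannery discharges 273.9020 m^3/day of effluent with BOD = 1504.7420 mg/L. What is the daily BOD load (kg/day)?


Formula: BOD_load = volume * conc / 1000
Substituting: BOD_load = 273.9020 * 1504.7420 / 1000
Result: 412.1518 kg/day


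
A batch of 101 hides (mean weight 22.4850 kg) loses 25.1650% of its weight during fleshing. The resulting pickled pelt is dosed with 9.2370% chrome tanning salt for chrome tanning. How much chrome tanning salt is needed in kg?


Total_raw = N * avg_wt = 101 * 22.4850 = 2270.9850 kg
Substrate = Total_raw * (1 - loss/100) = 2270.9850 * (1 - 25.1650/100) = 1699.4916 kg
Chrome = Substrate * pct / 100 = 1699.4916 * 9.2370 / 100 = 156.9820 kg


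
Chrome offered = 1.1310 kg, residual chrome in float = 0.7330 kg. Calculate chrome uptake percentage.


Formula: Uptake = (offered - residual) / offered * 100
Substituting: Uptake = (1.1310 - 0.7330) / 1.1310 * 100
Result: 35.1901 %


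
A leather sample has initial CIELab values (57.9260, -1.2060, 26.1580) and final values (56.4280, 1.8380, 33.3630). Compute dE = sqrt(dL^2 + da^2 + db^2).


dL = -1.4980, da = 3.0440, db = 7.2050
dE = sqrt((-1.4980)^2 + 3.0440^2 + 7.2050^2) = 7.9638


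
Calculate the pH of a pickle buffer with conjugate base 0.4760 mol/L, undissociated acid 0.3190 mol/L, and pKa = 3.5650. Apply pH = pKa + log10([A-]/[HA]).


ratio = [A-] / [HA] = 0.4760 / 0.3190 = 1.4922
log10(ratio) = 0.1738
pH = pKa + log10(ratio) = 3.5650 + 0.1738 = 3.7388


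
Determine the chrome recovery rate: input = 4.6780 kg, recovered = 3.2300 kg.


Formula: Recovery = recovered / input * 100
Substituting: Recovery = 3.2300 / 4.6780 * 100
Result: 69.0466 %


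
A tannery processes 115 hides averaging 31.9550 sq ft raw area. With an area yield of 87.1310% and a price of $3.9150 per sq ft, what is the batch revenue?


Raw_total = N * avg_area = 115 * 31.9550 = 3674.8250 sq ft
Finished = Raw_total * yield / 100 = 3674.8250 * 87.1310 / 100 = 3201.9118 sq ft
Value = Finished * price = 3201.9118 * 3.9150 = 12535.4846 $


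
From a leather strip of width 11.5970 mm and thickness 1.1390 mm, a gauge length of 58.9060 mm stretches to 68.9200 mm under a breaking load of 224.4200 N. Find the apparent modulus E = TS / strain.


TS = F / (w * t) = 224.4200 / (11.5970 * 1.1390) = 16.9900 N/mm^2
strain = (Lf - L0) / L0 = (68.9200 - 58.9060) / 58.9060 = 0.1700
E = TS / strain = 16.9900 / 0.1700 = 99.9411 N/mm^2


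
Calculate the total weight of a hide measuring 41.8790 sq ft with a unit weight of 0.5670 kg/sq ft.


Formula: Weight = area * weight_per_sqft
Substituting: Weight = 41.8790 * 0.5670
Result: 23.7454 kg


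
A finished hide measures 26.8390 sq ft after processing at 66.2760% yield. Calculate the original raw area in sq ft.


Formula: raw = finished * 100 / yield
Substituting: raw = 26.8390 * 100 / 66.2760
Result: 40.4958 sq ft


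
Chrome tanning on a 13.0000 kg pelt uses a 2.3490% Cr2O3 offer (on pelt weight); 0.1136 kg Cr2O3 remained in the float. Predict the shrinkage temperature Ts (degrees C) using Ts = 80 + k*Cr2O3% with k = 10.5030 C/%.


Offered = pelt * offer_pct / 100 = 13.0000 * 2.3490 / 100 = 0.3054 kg
Uptake = offered - residual = 0.3054 - 0.1136 = 0.1918 kg
Cr2O3% on pelt = uptake / pelt * 100 = 0.1918 / 13.0000 * 100 = 1.4752 %
Ts = 80 + k * Cr2O3% = 80 + 10.5030 * 1.4752 = 95.4935 C


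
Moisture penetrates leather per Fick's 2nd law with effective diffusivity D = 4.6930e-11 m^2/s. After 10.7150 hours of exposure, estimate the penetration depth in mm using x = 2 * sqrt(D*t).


t = 10.7150 hr * 3600 = 38574.0000 s
D * t = 4.6930e-11 * 38574.0000 = 1.8103e-06
x = 2 * sqrt(D*t) = 2 * sqrt(1.8103e-06) = 0.00269093 m = 2.6909 mm


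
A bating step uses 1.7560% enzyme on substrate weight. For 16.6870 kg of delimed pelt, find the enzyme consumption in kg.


Formula: Enzyme = substrate * pct / 100
Substituting: Enzyme = 16.6870 * 1.7560 / 100
Result: 0.2930 kg


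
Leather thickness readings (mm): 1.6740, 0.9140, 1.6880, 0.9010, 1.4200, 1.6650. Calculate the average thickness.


Formula: Average = sum / n
Substituting: Average = 8.2620 / 6
Result: 1.3770 mm


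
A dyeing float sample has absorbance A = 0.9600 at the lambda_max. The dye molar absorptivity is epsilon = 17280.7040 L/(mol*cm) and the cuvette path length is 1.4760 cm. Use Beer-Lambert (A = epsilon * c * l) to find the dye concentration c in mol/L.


Formula: c = A / (epsilon * l)
Substituting: c = 0.9600 / (17280.7040 * 1.4760)
Result: 3.7638e-05 mol/L


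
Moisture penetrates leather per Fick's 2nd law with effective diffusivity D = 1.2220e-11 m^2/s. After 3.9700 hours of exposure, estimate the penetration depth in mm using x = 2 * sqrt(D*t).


t = 3.9700 hr * 3600 = 14292.0000 s
D * t = 1.2220e-11 * 14292.0000 = 1.7465e-07
x = 2 * sqrt(D*t) = 2 * sqrt(1.7465e-07) = 8.3582e-04 m = 0.8358 mm


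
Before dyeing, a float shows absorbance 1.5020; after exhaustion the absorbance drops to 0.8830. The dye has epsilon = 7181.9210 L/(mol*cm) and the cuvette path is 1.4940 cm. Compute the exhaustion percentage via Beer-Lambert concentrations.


c_initial = A_i / (epsilon * l) = 1.5020 / (7181.9210 * 1.4940) = 1.3998e-04 mol/L
c_final = A_f / (epsilon * l) = 0.8830 / (7181.9210 * 1.4940) = 8.2294e-05 mol/L
Exhaustion = (c_initial - c_final) / c_initial * 100 = (1.3998e-04 - 8.2294e-05) / 1.3998e-04 * 100 = 41.2117 %


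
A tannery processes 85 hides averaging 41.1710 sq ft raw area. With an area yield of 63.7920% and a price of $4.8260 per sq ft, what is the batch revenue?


Raw_total = N * avg_area = 85 * 41.1710 = 3499.5350 sq ft
Finished = Raw_total * yield / 100 = 3499.5350 * 63.7920 / 100 = 2232.4234 sq ft
Value = Finished * price = 2232.4234 * 4.8260 = 10773.6752 $


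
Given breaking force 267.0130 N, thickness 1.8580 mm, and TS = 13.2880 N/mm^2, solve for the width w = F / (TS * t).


Formula: w = F / (TS * t)
Substituting: w = 267.0130 / (13.2880 * 1.8580)
Result: 10.8150 mm


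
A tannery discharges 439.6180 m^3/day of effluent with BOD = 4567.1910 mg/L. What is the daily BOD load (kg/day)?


Formula: BOD_load = volume * conc / 1000
Substituting: BOD_load = 439.6180 * 4567.1910 / 1000
Result: 2007.8194 kg/day


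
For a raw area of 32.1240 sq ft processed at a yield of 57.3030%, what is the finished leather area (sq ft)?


Formula: finished = raw * yield / 100
Substituting: finished = 32.1240 * 57.3030 / 100
Result: 18.4080 sq ft


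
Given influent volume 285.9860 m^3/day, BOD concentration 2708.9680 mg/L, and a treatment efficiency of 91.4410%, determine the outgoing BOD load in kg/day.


Load_in = volume * conc / 1000 = 285.9860 * 2708.9680 / 1000 = 774.7269 kg/day
Removed = Load_in * eff / 100 = 774.7269 * 91.4410 / 100 = 708.4180 kg/day
Load_out = Load_in - Removed = 774.7269 - 708.4180 = 66.3089 kg/day


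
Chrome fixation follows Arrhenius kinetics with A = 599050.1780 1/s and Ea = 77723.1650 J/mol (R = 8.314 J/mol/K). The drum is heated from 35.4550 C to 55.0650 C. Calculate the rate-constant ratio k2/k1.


T1 = 35.4550 + 273.15 = 308.6050 K; T2 = 55.0650 + 273.15 = 328.2150 K
k1 = A * exp(-Ea/(R*T1)) = 599050.1780 * exp(-77723.1650/(8.314*308.6050)) = 4.1834e-08 1/s
k2 = A * exp(-Ea/(R*T2)) = 599050.1780 * exp(-77723.1650/(8.314*328.2150)) = 2.5560e-07 1/s
k2/k1 = 2.5560e-07 / 4.1834e-08 = 6.1099


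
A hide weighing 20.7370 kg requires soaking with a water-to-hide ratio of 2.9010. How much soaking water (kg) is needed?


Formula: Water = hide_weight * ratio
Substituting: Water = 20.7370 * 2.9010
Result: 60.1580 kg


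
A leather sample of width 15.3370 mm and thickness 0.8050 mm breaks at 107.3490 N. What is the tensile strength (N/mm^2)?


Formula: TS = force / (width * thickness)
Substituting: TS = 107.3490 / (15.3370 * 0.8050)
Result: 8.6948 N/mm^2


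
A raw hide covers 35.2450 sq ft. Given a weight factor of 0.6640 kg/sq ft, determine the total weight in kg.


Formula: Weight = area * weight_per_sqft
Substituting: Weight = 35.2450 * 0.6640
Result: 23.4027 kg


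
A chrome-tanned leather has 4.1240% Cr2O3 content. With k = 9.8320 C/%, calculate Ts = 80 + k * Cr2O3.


Formula: Ts = 80 + k * Cr2O3
Substituting: Ts = 80 + 9.8320 * 4.1240
Result: 120.5472 C


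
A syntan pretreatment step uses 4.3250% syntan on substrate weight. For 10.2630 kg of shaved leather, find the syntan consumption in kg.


Formula: Syntan = substrate * pct / 100
Substituting: Syntan = 10.2630 * 4.3250 / 100
Result: 0.4439 kg


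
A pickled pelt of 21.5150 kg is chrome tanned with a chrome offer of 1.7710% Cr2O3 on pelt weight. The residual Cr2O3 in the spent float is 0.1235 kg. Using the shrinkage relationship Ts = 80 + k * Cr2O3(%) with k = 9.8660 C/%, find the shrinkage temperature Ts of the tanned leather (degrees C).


Offered = pelt * offer_pct / 100 = 21.5150 * 1.7710 / 100 = 0.3810 kg
Uptake = offered - residual = 0.3810 - 0.1235 = 0.2575 kg
Cr2O3% on pelt = uptake / pelt * 100 = 0.2575 / 21.5150 * 100 = 1.1970 %
Ts = 80 + k * Cr2O3% = 80 + 9.8660 * 1.1970 = 91.8094 C


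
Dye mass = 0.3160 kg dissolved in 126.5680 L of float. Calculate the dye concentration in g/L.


Formula: Conc = dye_mass(kg) / volume(L) * 1000
Substituting: Conc = 0.3160 / 126.5680 * 1000
Result: 2.4967 g/L


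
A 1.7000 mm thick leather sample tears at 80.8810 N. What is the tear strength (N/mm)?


Formula: Tear strength = force / thickness
Substituting: Tear strength = 80.8810 / 1.7000
Result: 47.5771 N/mm


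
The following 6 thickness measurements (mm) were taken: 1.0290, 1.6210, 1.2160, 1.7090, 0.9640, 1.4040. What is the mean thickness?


Formula: Average = sum / n
Substituting: Average = 7.9430 / 6
Result: 1.3238 mm


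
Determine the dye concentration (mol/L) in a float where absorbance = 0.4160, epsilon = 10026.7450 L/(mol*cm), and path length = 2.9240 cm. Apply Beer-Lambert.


Formula: c = A / (epsilon * l)
Substituting: c = 0.4160 / (10026.7450 * 2.9240)
Result: 1.4189e-05 mol/L


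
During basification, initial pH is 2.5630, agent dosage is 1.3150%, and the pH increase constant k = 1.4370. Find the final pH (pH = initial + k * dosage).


Formula: pH_final = pH_initial + k * base_pct
Substituting: pH_final = 2.5630 + 1.4370 * 1.3150
Result: 4.4527


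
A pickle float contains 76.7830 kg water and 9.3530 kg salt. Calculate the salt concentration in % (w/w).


Formula: Conc = salt / (water + salt) * 100
Substituting: Conc = 9.3530 / (76.7830 + 9.3530) * 100
Result: 10.8584 %


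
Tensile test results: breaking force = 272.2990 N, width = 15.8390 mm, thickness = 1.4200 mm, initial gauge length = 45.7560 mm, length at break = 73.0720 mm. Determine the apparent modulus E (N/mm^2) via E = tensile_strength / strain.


TS = F / (w * t) = 272.2990 / (15.8390 * 1.4200) = 12.1068 N/mm^2
strain = (Lf - L0) / L0 = (73.0720 - 45.7560) / 45.7560 = 0.5970
E = TS / strain = 12.1068 / 0.5970 = 20.2797 N/mm^2


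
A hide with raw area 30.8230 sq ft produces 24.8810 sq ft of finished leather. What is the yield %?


Formula: Yield = finished / raw * 100
Substituting: Yield = 24.8810 / 30.8230 * 100
Result: 80.7222 %


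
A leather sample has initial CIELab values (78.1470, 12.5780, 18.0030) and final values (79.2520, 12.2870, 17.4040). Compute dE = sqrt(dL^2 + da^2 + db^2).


dL = 1.1050, da = -0.2910, db = -0.5990
dE = sqrt(1.1050^2 + (-0.2910)^2 + (-0.5990)^2) = 1.2902


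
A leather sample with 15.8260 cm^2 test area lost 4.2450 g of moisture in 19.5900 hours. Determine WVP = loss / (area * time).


Formula: WVP = loss / (area * time)
Substituting: WVP = 4.2450 / (15.8260 * 19.5900)
Result: 0.0136922 g/(cm^2*hr)


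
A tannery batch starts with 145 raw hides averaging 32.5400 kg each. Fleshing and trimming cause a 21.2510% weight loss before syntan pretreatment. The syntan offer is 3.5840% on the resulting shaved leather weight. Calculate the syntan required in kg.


Total_raw = N * avg_wt = 145 * 32.5400 = 4718.3000 kg
Substrate = Total_raw * (1 - loss/100) = 4718.3000 * (1 - 21.2510/100) = 3715.6141 kg
Syntan = Substrate * pct / 100 = 3715.6141 * 3.5840 / 100 = 133.1676 kg


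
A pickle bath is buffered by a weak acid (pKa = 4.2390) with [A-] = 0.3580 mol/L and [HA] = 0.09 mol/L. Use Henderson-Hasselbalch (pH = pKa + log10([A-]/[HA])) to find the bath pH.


ratio = [A-] / [HA] = 0.3580 / 0.09 = 3.9778
log10(ratio) = 0.5996
pH = pKa + log10(ratio) = 4.2390 + 0.5996 = 4.8386


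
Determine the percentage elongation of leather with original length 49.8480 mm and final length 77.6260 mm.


Formula: Elongation = (Lf - L0) / L0 * 100
Substituting: Elongation = (77.6260 - 49.8480) / 49.8480 * 100
Result: 55.7254 %


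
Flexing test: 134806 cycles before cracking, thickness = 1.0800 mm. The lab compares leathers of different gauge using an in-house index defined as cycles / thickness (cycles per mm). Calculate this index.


Formula: Index = cycles / thickness
Substituting: Index = 134806 / 1.0800
Result: 124820.3704 cycles/mm


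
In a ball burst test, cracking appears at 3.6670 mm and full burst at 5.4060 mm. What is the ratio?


Formula: Ratio = crack / burst
Substituting: Ratio = 3.6670 / 5.4060
Result: 0.6783


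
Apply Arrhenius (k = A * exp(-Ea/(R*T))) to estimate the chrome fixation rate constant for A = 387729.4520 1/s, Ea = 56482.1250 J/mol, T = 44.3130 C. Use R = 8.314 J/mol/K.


T_K = T_C + 273.15 = 44.3130 + 273.15 = 317.4630 K
exponent = -Ea / (R * T_K) = -56482.1250 / (8.314 * 317.4630) = -21.3997
k = A * exp(exponent) = 387729.4520 * exp(-21.3997) = 1.9713e-04 1/s


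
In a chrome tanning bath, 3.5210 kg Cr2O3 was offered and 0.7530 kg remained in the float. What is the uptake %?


Formula: Uptake = (offered - residual) / offered * 100
Substituting: Uptake = (3.5210 - 0.7530) / 3.5210 * 100
Result: 78.6140 %


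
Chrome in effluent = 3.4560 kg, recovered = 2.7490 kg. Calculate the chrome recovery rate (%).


Formula: Recovery = recovered / input * 100
Substituting: Recovery = 2.7490 / 3.4560 * 100
Result: 79.5428 %


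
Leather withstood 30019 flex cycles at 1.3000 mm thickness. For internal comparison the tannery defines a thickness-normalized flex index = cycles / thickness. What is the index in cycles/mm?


Formula: Index = cycles / thickness
Substituting: Index = 30019 / 1.3000
Result: 23091.5385 cycles/mm


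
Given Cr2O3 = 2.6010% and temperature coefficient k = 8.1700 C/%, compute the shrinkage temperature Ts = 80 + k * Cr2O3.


Formula: Ts = 80 + k * Cr2O3
Substituting: Ts = 80 + 8.1700 * 2.6010
Result: 101.2502 C


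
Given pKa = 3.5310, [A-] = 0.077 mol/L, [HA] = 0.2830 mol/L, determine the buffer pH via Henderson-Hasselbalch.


ratio = [A-] / [HA] = 0.077 / 0.2830 = 0.2721
log10(ratio) = -0.5653
pH = pKa + log10(ratio) = 3.5310 - 0.5653 = 2.9657


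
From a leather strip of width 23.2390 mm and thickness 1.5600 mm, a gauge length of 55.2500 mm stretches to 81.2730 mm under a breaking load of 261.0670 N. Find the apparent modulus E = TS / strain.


TS = F / (w * t) = 261.0670 / (23.2390 * 1.5600) = 7.2013 N/mm^2
strain = (Lf - L0) / L0 = (81.2730 - 55.2500) / 55.2500 = 0.4710
E = TS / strain = 7.2013 / 0.4710 = 15.2892 N/mm^2


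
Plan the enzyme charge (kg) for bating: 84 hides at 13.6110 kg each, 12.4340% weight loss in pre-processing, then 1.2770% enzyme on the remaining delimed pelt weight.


Total_raw = N * avg_wt = 84 * 13.6110 = 1143.3240 kg
Substrate = Total_raw * (1 - loss/100) = 1143.3240 * (1 - 12.4340/100) = 1001.1631 kg
Enzyme = Substrate * pct / 100 = 1001.1631 * 1.2770 / 100 = 12.7849 kg


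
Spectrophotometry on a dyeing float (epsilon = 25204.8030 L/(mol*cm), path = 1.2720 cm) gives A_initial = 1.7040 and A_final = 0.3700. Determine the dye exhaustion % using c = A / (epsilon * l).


c_initial = A_i / (epsilon * l) = 1.7040 / (25204.8030 * 1.2720) = 5.3149e-05 mol/L
c_final = A_f / (epsilon * l) = 0.3700 / (25204.8030 * 1.2720) = 1.1541e-05 mol/L
Exhaustion = (c_initial - c_final) / c_initial * 100 = (5.3149e-05 - 1.1541e-05) / 5.3149e-05 * 100 = 78.2864 %


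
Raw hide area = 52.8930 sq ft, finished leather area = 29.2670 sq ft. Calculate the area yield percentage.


Formula: Yield = finished / raw * 100
Substituting: Yield = 29.2670 / 52.8930 * 100
Result: 55.3325 %


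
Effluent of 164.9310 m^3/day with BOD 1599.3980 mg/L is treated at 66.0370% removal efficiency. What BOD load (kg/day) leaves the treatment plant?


Load_in = volume * conc / 1000 = 164.9310 * 1599.3980 / 1000 = 263.7903 kg/day
Removed = Load_in * eff / 100 = 263.7903 * 66.0370 / 100 = 174.1992 kg/day
Load_out = Load_in - Removed = 263.7903 - 174.1992 = 89.5911 kg/day


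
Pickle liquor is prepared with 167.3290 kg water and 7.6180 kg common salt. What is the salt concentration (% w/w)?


Formula: Conc = salt / (water + salt) * 100
Substituting: Conc = 7.6180 / (167.3290 + 7.6180) * 100
Result: 4.3545 %


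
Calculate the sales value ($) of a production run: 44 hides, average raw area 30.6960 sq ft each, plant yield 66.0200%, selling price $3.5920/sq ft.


Raw_total = N * avg_area = 44 * 30.6960 = 1350.6240 sq ft
Finished = Raw_total * yield / 100 = 1350.6240 * 66.0200 / 100 = 891.6820 sq ft
Value = Finished * price = 891.6820 * 3.5920 = 3202.9216 $


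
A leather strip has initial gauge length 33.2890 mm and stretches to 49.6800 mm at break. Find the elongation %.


Formula: Elongation = (Lf - L0) / L0 * 100
Substituting: Elongation = (49.6800 - 33.2890) / 33.2890 * 100
Result: 49.2385 %


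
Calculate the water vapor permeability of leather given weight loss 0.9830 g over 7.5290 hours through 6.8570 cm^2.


Formula: WVP = loss / (area * time)
Substituting: WVP = 0.9830 / (6.8570 * 7.5290)
Result: 0.0190407 g/(cm^2*hr)


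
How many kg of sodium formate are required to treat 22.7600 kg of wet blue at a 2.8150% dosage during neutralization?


Formula: Neutralizer = substrate * pct / 100
Substituting: Neutralizer = 22.7600 * 2.8150 / 100
Result: 0.6407 kg


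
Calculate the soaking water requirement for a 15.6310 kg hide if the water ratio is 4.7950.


Formula: Water = hide_weight * ratio
Substituting: Water = 15.6310 * 4.7950
Result: 74.9506 kg


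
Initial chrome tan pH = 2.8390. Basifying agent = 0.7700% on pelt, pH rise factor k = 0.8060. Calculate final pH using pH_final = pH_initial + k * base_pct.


Formula: pH_final = pH_initial + k * base_pct
Substituting: pH_final = 2.8390 + 0.8060 * 0.7700
Result: 3.4596


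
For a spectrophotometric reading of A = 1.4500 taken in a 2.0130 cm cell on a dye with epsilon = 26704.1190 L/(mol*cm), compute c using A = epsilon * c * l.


Formula: c = A / (epsilon * l)
Substituting: c = 1.4500 / (26704.1190 * 2.0130)
Result: 2.6974e-05 mol/L


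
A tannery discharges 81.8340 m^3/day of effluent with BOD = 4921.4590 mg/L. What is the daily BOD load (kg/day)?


Formula: BOD_load = volume * conc / 1000
Substituting: BOD_load = 81.8340 * 4921.4590 / 1000
Result: 402.7427 kg/day


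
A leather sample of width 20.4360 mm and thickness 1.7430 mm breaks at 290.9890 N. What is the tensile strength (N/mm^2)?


Formula: TS = force / (width * thickness)
Substituting: TS = 290.9890 / (20.4360 * 1.7430)
Result: 8.1693 N/mm^2


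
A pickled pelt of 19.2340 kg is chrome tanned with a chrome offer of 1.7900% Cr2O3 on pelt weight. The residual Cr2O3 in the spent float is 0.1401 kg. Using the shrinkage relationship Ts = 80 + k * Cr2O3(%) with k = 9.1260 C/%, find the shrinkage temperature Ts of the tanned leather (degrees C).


Offered = pelt * offer_pct / 100 = 19.2340 * 1.7900 / 100 = 0.3443 kg
Uptake = offered - residual = 0.3443 - 0.1401 = 0.2042 kg
Cr2O3% on pelt = uptake / pelt * 100 = 0.2042 / 19.2340 * 100 = 1.0616 %
Ts = 80 + k * Cr2O3% = 80 + 9.1260 * 1.0616 = 89.6882 C


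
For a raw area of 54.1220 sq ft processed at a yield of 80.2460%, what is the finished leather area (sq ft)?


Formula: finished = raw * yield / 100
Substituting: finished = 54.1220 * 80.2460 / 100
Result: 43.4307 sq ft


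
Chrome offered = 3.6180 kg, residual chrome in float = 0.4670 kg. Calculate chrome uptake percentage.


Formula: Uptake = (offered - residual) / offered * 100
Substituting: Uptake = (3.6180 - 0.4670) / 3.6180 * 100
Result: 87.0923 %


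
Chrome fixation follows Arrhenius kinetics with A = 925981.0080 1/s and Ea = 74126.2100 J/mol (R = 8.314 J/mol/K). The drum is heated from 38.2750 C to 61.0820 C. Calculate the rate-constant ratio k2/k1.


T1 = 38.2750 + 273.15 = 311.4250 K; T2 = 61.0820 + 273.15 = 334.2320 K
k1 = A * exp(-Ea/(R*T1)) = 925981.0080 * exp(-74126.2100/(8.314*311.4250)) = 3.4129e-07 1/s
k2 = A * exp(-Ea/(R*T2)) = 925981.0080 * exp(-74126.2100/(8.314*334.2320)) = 2.4074e-06 1/s
k2/k1 = 2.4074e-06 / 3.4129e-07 = 7.0538


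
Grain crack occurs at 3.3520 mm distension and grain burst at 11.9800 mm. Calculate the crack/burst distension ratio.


Formula: Ratio = crack / burst
Substituting: Ratio = 3.3520 / 11.9800
Result: 0.2798


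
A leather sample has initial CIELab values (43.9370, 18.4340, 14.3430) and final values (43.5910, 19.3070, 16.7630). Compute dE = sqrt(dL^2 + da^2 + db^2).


dL = -0.3460, da = 0.8730, db = 2.4200
dE = sqrt((-0.3460)^2 + 0.8730^2 + 2.4200^2) = 2.5958


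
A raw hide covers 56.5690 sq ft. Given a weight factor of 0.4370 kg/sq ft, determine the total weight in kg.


Formula: Weight = area * weight_per_sqft
Substituting: Weight = 56.5690 * 0.4370
Result: 24.7207 kg


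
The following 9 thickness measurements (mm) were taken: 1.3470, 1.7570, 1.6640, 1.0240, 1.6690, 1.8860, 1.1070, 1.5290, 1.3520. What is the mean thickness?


Formula: Average = sum / n
Substituting: Average = 13.3350 / 9
Result: 1.4817 mm


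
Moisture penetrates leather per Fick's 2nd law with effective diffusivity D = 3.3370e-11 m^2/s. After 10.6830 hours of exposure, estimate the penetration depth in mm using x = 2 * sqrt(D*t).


t = 10.6830 hr * 3600 = 38458.8000 s
D * t = 3.3370e-11 * 38458.8000 = 1.2834e-06
x = 2 * sqrt(D*t) = 2 * sqrt(1.2834e-06) = 0.00226572 m = 2.2657 mm


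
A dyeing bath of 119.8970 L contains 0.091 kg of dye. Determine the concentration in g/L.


Formula: Conc = dye_mass(kg) / volume(L) * 1000
Substituting: Conc = 0.091 / 119.8970 * 1000
Result: 0.7590 g/L


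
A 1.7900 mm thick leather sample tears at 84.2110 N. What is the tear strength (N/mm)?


Formula: Tear strength = force / thickness
Substituting: Tear strength = 84.2110 / 1.7900
Result: 47.0453 N/mm


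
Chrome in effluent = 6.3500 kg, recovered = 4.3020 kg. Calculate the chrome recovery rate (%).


Formula: Recovery = recovered / input * 100
Substituting: Recovery = 4.3020 / 6.3500 * 100
Result: 67.7480 %


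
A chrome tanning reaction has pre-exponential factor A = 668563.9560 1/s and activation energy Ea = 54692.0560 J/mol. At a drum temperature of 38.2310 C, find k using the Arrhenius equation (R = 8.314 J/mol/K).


T_K = T_C + 273.15 = 38.2310 + 273.15 = 311.3810 K
exponent = -Ea / (R * T_K) = -54692.0560 / (8.314 * 311.3810) = -21.1262
k = A * exp(exponent) = 668563.9560 * exp(-21.1262) = 4.4682e-04 1/s


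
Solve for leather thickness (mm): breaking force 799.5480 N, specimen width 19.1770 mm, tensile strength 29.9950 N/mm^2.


Formula: t = F / (TS * w)
Substituting: t = 799.5480 / (29.9950 * 19.1770)
Result: 1.3900 mm


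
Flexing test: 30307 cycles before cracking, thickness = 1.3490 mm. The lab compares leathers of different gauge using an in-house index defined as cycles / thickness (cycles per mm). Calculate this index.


Formula: Index = cycles / thickness
Substituting: Index = 30307 / 1.3490
Result: 22466.2713 cycles/mm


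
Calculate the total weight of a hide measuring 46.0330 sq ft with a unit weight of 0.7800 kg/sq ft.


Formula: Weight = area * weight_per_sqft
Substituting: Weight = 46.0330 * 0.7800
Result: 35.9057 kg


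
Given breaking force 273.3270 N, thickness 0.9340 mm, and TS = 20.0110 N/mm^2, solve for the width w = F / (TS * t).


Formula: w = F / (TS * t)
Substituting: w = 273.3270 / (20.0110 * 0.9340)
Result: 14.6240 mm


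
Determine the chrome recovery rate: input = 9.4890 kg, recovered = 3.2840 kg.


Formula: Recovery = recovered / input * 100
Substituting: Recovery = 3.2840 / 9.4890 * 100
Result: 34.6085 %


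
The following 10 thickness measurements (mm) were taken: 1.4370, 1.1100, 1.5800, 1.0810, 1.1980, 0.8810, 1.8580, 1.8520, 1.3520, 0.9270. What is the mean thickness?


Formula: Average = sum / n
Substituting: Average = 13.2760 / 10
Result: 1.3276 mm


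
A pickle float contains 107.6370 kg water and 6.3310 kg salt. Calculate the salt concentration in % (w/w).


Formula: Conc = salt / (water + salt) * 100
Substituting: Conc = 6.3310 / (107.6370 + 6.3310) * 100
Result: 5.5551 %


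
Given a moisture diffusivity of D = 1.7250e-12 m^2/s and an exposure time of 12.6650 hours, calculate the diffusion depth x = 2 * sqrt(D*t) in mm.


t = 12.6650 hr * 3600 = 45594.0000 s
D * t = 1.7250e-12 * 45594.0000 = 7.8650e-08
x = 2 * sqrt(D*t) = 2 * sqrt(7.8650e-08) = 5.6089e-04 m = 0.5609 mm


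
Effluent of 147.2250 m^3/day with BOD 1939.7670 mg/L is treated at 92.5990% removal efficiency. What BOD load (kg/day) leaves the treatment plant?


Load_in = volume * conc / 1000 = 147.2250 * 1939.7670 / 1000 = 285.5822 kg/day
Removed = Load_in * eff / 100 = 285.5822 * 92.5990 / 100 = 264.4463 kg/day
Load_out = Load_in - Removed = 285.5822 - 264.4463 = 21.1359 kg/day


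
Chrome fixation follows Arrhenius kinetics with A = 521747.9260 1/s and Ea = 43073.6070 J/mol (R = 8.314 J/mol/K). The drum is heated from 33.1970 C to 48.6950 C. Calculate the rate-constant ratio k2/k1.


T1 = 33.1970 + 273.15 = 306.3470 K; T2 = 48.6950 + 273.15 = 321.8450 K
k1 = A * exp(-Ea/(R*T1)) = 521747.9260 * exp(-43073.6070/(8.314*306.3470)) = 0.0235938 1/s
k2 = A * exp(-Ea/(R*T2)) = 521747.9260 * exp(-43073.6070/(8.314*321.8450)) = 0.0532684 1/s
k2/k1 = 0.0532684 / 0.0235938 = 2.2577


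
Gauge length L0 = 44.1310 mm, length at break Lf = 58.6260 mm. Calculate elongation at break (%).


Formula: Elongation = (Lf - L0) / L0 * 100
Substituting: Elongation = (58.6260 - 44.1310) / 44.1310 * 100
Result: 32.8454 %


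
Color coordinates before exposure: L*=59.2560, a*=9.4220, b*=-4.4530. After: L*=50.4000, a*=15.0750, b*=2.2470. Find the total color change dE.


dL = -8.8560, da = 5.6530, db = 6.7000
dE = sqrt((-8.8560)^2 + 5.6530^2 + 6.7000^2) = 12.4609


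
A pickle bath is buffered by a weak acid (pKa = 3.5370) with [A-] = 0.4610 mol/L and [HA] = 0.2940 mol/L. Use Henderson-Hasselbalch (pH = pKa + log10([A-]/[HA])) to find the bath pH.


ratio = [A-] / [HA] = 0.4610 / 0.2940 = 1.5680
log10(ratio) = 0.1954
pH = pKa + log10(ratio) = 3.5370 + 0.1954 = 3.7324


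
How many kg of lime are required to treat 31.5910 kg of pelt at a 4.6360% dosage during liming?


Formula: Lime = substrate * pct / 100
Substituting: Lime = 31.5910 * 4.6360 / 100
Result: 1.4646 kg


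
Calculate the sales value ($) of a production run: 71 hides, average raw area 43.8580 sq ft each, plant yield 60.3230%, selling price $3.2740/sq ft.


Raw_total = N * avg_area = 71 * 43.8580 = 3113.9180 sq ft
Finished = Raw_total * yield / 100 = 3113.9180 * 60.3230 / 100 = 1878.4088 sq ft
Value = Finished * price = 1878.4088 * 3.2740 = 6149.9103 $


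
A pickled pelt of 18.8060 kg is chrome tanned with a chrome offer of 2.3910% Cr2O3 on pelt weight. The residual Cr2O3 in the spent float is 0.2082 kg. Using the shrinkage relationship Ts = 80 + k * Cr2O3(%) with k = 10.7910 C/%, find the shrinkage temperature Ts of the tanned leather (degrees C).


Offered = pelt * offer_pct / 100 = 18.8060 * 2.3910 / 100 = 0.4497 kg
Uptake = offered - residual = 0.4497 - 0.2082 = 0.2415 kg
Cr2O3% on pelt = uptake / pelt * 100 = 0.2415 / 18.8060 * 100 = 1.2839 %
Ts = 80 + k * Cr2O3% = 80 + 10.7910 * 1.2839 = 93.8546 C


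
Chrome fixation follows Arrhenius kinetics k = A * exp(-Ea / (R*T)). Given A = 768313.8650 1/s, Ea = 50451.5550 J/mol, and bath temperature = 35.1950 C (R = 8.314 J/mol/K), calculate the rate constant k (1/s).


T_K = T_C + 273.15 = 35.1950 + 273.15 = 308.3450 K
exponent = -Ea / (R * T_K) = -50451.5550 / (8.314 * 308.3450) = -19.6801
k = A * exp(exponent) = 768313.8650 * exp(-19.6801) = 0.00218059 1/s


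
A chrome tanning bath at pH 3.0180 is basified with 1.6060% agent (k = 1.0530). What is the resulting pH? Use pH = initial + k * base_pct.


Formula: pH_final = pH_initial + k * base_pct
Substituting: pH_final = 3.0180 + 1.0530 * 1.6060
Result: 4.7091


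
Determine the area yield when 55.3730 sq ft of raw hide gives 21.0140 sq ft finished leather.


Formula: Yield = finished / raw * 100
Substituting: Yield = 21.0140 / 55.3730 * 100
Result: 37.9499 %


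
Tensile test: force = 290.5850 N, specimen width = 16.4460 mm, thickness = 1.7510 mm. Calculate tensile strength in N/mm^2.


Formula: TS = force / (width * thickness)
Substituting: TS = 290.5850 / (16.4460 * 1.7510)
Result: 10.0908 N/mm^2


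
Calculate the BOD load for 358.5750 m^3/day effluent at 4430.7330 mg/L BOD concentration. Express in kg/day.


Formula: BOD_load = volume * conc / 1000
Substituting: BOD_load = 358.5750 * 4430.7330 / 1000
Result: 1588.7501 kg/day


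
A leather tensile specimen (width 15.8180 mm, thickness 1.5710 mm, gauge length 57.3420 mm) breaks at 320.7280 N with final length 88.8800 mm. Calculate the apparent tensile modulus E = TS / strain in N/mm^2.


TS = F / (w * t) = 320.7280 / (15.8180 * 1.5710) = 12.9065 N/mm^2
strain = (Lf - L0) / L0 = (88.8800 - 57.3420) / 57.3420 = 0.5500
E = TS / strain = 12.9065 / 0.5500 = 23.4665 N/mm^2


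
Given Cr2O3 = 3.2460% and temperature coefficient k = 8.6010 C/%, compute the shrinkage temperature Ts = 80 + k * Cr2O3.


Formula: Ts = 80 + k * Cr2O3
Substituting: Ts = 80 + 8.6010 * 3.2460
Result: 107.9188 C


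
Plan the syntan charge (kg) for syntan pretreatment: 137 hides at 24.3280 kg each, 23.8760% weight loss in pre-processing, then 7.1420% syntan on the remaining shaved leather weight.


Total_raw = N * avg_wt = 137 * 24.3280 = 3332.9360 kg
Substrate = Total_raw * (1 - loss/100) = 3332.9360 * (1 - 23.8760/100) = 2537.1642 kg
Syntan = Substrate * pct / 100 = 2537.1642 * 7.1420 / 100 = 181.2043 kg


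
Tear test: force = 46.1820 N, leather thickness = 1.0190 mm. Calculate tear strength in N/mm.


Formula: Tear strength = force / thickness
Substituting: Tear strength = 46.1820 / 1.0190
Result: 45.3209 N/mm


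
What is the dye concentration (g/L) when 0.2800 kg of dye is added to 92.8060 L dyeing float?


Formula: Conc = dye_mass(kg) / volume(L) * 1000
Substituting: Conc = 0.2800 / 92.8060 * 1000
Result: 3.0170 g/L


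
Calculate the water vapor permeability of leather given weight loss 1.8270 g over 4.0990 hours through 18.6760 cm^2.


Formula: WVP = loss / (area * time)
Substituting: WVP = 1.8270 / (18.6760 * 4.0990)
Result: 0.0238658 g/(cm^2*hr)


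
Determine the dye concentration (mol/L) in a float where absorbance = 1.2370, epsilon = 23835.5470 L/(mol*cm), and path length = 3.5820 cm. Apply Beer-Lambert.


Formula: c = A / (epsilon * l)
Substituting: c = 1.2370 / (23835.5470 * 3.5820)
Result: 1.4488e-05 mol/L


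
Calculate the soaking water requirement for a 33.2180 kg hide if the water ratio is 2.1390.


Formula: Water = hide_weight * ratio
Substituting: Water = 33.2180 * 2.1390
Result: 71.0533 kg


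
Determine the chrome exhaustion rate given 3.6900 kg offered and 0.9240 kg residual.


Formula: Uptake = (offered - residual) / offered * 100
Substituting: Uptake = (3.6900 - 0.9240) / 3.6900 * 100
Result: 74.9593 %


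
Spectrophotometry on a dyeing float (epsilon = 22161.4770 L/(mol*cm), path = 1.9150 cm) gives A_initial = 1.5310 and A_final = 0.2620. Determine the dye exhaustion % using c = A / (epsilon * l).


c_initial = A_i / (epsilon * l) = 1.5310 / (22161.4770 * 1.9150) = 3.6075e-05 mol/L
c_final = A_f / (epsilon * l) = 0.2620 / (22161.4770 * 1.9150) = 6.1735e-06 mol/L
Exhaustion = (c_initial - c_final) / c_initial * 100 = (3.6075e-05 - 6.1735e-06) / 3.6075e-05 * 100 = 82.8870 %


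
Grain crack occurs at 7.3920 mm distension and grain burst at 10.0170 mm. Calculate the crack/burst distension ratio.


Formula: Ratio = crack / burst
Substituting: Ratio = 7.3920 / 10.0170
Result: 0.7379


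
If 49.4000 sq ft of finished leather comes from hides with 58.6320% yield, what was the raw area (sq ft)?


Formula: raw = finished * 100 / yield
Substituting: raw = 49.4000 * 100 / 58.6320
Result: 84.2543 sq ft


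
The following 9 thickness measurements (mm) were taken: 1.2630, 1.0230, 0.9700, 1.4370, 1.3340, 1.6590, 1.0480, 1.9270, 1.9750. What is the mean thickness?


Formula: Average = sum / n
Substituting: Average = 12.6360 / 9
Result: 1.4040 mm


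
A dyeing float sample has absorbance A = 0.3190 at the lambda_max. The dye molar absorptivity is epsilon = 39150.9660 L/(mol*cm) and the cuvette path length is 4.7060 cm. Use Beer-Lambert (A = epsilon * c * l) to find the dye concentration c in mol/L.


Formula: c = A / (epsilon * l)
Substituting: c = 0.3190 / (39150.9660 * 4.7060)
Result: 1.7314e-06 mol/L


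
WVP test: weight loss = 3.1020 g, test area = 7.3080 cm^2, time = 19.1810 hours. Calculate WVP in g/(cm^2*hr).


Formula: WVP = loss / (area * time)
Substituting: WVP = 3.1020 / (7.3080 * 19.1810)
Result: 0.0221295 g/(cm^2*hr)


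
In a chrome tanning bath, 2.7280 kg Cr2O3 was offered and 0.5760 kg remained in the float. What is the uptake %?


Formula: Uptake = (offered - residual) / offered * 100
Substituting: Uptake = (2.7280 - 0.5760) / 2.7280 * 100
Result: 78.8856 %


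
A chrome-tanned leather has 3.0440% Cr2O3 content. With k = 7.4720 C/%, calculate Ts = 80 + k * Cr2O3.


Formula: Ts = 80 + k * Cr2O3
Substituting: Ts = 80 + 7.4720 * 3.0440
Result: 102.7448 C


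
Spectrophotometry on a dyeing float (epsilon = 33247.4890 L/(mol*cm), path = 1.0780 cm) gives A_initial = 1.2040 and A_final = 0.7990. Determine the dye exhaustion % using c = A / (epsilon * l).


c_initial = A_i / (epsilon * l) = 1.2040 / (33247.4890 * 1.0780) = 3.3593e-05 mol/L
c_final = A_f / (epsilon * l) = 0.7990 / (33247.4890 * 1.0780) = 2.2293e-05 mol/L
Exhaustion = (c_initial - c_final) / c_initial * 100 = (3.3593e-05 - 2.2293e-05) / 3.3593e-05 * 100 = 33.6379 %


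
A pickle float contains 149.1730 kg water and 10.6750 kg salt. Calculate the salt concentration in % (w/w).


Formula: Conc = salt / (water + salt) * 100
Substituting: Conc = 10.6750 / (149.1730 + 10.6750) * 100
Result: 6.6782 %


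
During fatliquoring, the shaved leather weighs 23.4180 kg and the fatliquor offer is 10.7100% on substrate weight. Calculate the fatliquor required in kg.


Formula: Fat = substrate * pct / 100
Substituting: Fat = 23.4180 * 10.7100 / 100
Result: 2.5081 kg


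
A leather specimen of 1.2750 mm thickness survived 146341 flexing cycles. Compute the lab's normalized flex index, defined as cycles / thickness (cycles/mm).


Formula: Index = cycles / thickness
Substituting: Index = 146341 / 1.2750
Result: 114777.2549 cycles/mm


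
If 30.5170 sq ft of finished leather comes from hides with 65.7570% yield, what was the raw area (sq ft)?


Formula: raw = finished * 100 / yield
Substituting: raw = 30.5170 * 100 / 65.7570
Result: 46.4087 sq ft


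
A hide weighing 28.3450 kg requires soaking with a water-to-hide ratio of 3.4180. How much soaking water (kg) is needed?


Formula: Water = hide_weight * ratio
Substituting: Water = 28.3450 * 3.4180
Result: 96.8832 kg


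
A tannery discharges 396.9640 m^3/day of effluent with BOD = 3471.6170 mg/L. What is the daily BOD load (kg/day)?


Formula: BOD_load = volume * conc / 1000
Substituting: BOD_load = 396.9640 * 3471.6170 / 1000
Result: 1378.1070 kg/day


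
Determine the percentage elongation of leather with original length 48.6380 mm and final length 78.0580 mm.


Formula: Elongation = (Lf - L0) / L0 * 100
Substituting: Elongation = (78.0580 - 48.6380) / 48.6380 * 100
Result: 60.4877 %
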